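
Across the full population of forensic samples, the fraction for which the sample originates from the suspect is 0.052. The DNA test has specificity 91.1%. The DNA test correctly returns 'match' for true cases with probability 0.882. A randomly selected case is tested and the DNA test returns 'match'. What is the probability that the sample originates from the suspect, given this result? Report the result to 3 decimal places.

P(H | E) ≈ 0.352

Write H for 'the sample originates from the suspect'. Prior odds H:¬H = 0.052/0.948 = 0.054852. For the 'match' outcome, the likelihood ratio is 0.882/0.089 = 9.9101.
Posterior odds = 0.054852 × 9.9101 = 0.54359, so P(H|E) = 0.54359/(1+0.54359) = 0.352.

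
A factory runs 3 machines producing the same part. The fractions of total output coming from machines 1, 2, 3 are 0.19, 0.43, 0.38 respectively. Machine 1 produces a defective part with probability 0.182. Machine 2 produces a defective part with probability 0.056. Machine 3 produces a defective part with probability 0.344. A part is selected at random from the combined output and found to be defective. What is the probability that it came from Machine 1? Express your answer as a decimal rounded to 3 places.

P(defective|M1) = 0.182; P(defective|M2) = 0.056; P(defective|M3) = 0.344.
Prior × likelihood for each source: 0.19·0.182=0.03458, 0.43·0.056=0.02408, 0.38·0.344=0.1307. Summing gives P(defective) = 0.18938.
P(Machine 1 | defective) = 0.03458 / 0.18938 = 0.183.

Posterior probability ≈ 0.183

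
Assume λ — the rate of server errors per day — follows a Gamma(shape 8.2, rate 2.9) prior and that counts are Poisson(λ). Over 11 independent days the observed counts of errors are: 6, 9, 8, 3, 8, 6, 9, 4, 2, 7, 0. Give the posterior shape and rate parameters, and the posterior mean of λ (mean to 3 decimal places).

Posterior: Gamma(shape=70.2, rate=13.9); mean ≈ 5.050

Total count ∑xᵢ = 62 over n = 11 days.
Gamma is conjugate to the Poisson likelihood: posterior is Gamma(shape = 8.2+62 = 70.2, rate = 2.9+11 = 13.9).
E[λ | data] = 70.2/13.9 = 5.050.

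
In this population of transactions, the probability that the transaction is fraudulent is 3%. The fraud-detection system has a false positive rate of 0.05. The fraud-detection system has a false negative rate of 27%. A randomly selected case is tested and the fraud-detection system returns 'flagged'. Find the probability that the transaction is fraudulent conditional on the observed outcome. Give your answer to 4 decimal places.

Let H be the event that the transaction is fraudulent. P(H) = 0.03, so P(¬H) = 0.97. With E the 'flagged' result, P(E|H) = 0.73 and P(E|¬H) = 0.05.
P(E) = 0.73·0.03 + 0.05·0.97 = 0.021900 + 0.048500 = 0.070400.
By Bayes' theorem, P(H|E) = 0.021900 / 0.070400 = 0.3111.

P(H | E) ≈ 0.3111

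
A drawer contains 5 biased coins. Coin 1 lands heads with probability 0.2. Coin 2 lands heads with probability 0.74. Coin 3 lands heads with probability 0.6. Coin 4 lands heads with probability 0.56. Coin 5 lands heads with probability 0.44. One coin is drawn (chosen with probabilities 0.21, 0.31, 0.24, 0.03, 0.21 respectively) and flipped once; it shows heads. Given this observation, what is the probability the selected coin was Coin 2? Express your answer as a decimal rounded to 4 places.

Posterior probability ≈ 0.4373

P(heads|C1) = 0.2; P(heads|C2) = 0.74; P(heads|C3) = 0.6; P(heads|C4) = 0.56; P(heads|C5) = 0.44.
Prior × likelihood for each source: 0.21·0.2=0.04200, 0.31·0.74=0.2294, 0.24·0.6=0.1440, 0.03·0.56=0.01680, 0.21·0.44=0.09240. Summing gives P(heads) = 0.52460.
P(Coin 2 | heads) = 0.2294 / 0.52460 = 0.4373.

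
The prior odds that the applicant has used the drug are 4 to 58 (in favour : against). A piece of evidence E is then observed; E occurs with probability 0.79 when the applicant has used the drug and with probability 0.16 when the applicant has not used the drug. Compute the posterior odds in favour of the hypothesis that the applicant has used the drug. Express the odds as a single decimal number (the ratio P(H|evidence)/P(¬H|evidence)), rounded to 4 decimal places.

Prior odds = 4/58 = 0.068966.
Likelihood ratio for E = 0.79/0.16 = 4.9375.
Posterior odds = prior odds × LR = 0.34052.

Posterior odds ≈ 0.3405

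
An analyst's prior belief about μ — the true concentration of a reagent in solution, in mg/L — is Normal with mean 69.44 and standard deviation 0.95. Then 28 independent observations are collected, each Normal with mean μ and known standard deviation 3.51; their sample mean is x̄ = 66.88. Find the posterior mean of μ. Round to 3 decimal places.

Posterior mean ≈ 67.719

With known σ, the Normal prior is conjugate. Weight on the data is w = (n/σ²)/(n/σ² + 1/τ₀²) = 2.27271/(2.27271+1.10803) = 0.67225.
Posterior mean = w·x̄ + (1−w)·μ₀ = 0.67225·66.88 + 0.32775·69.44 = 67.719.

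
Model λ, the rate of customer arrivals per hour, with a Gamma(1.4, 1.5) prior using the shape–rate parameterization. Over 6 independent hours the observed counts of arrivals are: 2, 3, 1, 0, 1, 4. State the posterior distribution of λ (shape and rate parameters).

The Poisson likelihood adds the total count to the shape and the number of exposure periods to the rate. Here ∑xᵢ = 11 and n = 6, so shape 1.4→12.4 and rate 1.5→7.5.

Posterior: Gamma(shape=12.4, rate=7.5)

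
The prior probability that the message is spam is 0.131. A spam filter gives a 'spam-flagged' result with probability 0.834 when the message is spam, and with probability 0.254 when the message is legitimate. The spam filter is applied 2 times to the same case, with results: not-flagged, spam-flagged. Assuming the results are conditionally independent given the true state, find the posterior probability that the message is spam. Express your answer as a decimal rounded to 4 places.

Posterior P(H) ≈ 0.0992

Let H be the event that the message is spam; start with P(H) = 0.131. P('spam-flagged'|H) = 0.834, P('spam-flagged'|¬H) = 0.254.
Update on result 1 ('not-flagged'): P(H) ← 0.166·0.1310 / (0.166·0.1310 + 0.746·0.8690) = 0.021746/0.67002 = 0.0325.
Update on result 2 ('spam-flagged'): P(H) ← 0.834·0.0325 / (0.834·0.0325 + 0.254·0.9675) = 0.027068/0.27282 = 0.0992.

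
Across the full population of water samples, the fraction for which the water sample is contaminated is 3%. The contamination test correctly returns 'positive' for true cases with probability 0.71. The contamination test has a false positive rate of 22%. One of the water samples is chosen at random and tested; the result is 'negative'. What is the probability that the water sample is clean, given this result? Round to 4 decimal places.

P(¬H | E) ≈ 0.9886

Let H be the event that the water sample is contaminated. P(H) = 0.03, so P(¬H) = 0.97. With E the 'negative' result, P(E|H) = 0.29 and P(E|¬H) = 0.78.
P(E) = 0.29·0.03 + 0.78·0.97 = 0.0087000 + 0.75660 = 0.76530.
By Bayes' theorem, P(H|E) = 0.0087000 / 0.76530 = 0.0114. Hence P(¬H|E) = 1 − 0.0114 = 0.9886.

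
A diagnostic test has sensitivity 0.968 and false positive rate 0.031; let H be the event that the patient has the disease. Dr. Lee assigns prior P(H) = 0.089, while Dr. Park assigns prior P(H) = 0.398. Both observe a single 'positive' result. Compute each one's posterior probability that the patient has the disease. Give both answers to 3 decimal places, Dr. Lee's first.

Dr. Lee: 0.753; Dr. Park: 0.954

The likelihood ratio for a 'positive' result is 0.968/0.031 = 31.226.
Dr. Lee: prior odds 0.089/0.911 = 0.097695; posterior odds 3.0506; posterior probability 0.753.
Dr. Park: prior odds 0.398/0.602 = 0.66113; posterior odds 20.644; posterior probability 0.954.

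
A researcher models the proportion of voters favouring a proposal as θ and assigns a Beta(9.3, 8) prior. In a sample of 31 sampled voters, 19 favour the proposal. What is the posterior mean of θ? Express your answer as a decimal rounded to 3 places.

Observing 19 successes and 12 failures updates Beta(9.3, 8) by adding the success and failure counts to the two shape parameters: α = 9.3+19 = 28.3, β = 8+12 = 20.
E[θ | data] = 28.3/(28.3+20) = 0.586.

Posterior mean ≈ 0.586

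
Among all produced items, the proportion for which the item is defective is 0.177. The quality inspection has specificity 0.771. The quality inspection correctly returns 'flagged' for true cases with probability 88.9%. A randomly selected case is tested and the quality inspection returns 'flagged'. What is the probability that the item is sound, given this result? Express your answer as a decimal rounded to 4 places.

Let H be the event that the item is defective. P(H) = 0.177, so P(¬H) = 0.823. With E the 'flagged' result, P(E|H) = 0.889 and P(E|¬H) = 0.229.
P(E) = 0.889·0.177 + 0.229·0.823 = 0.15735 + 0.18847 = 0.34582.
By Bayes' theorem, P(H|E) = 0.15735 / 0.34582 = 0.4550. Hence P(¬H|E) = 1 − 0.4550 = 0.5450.

P(¬H | E) ≈ 0.5450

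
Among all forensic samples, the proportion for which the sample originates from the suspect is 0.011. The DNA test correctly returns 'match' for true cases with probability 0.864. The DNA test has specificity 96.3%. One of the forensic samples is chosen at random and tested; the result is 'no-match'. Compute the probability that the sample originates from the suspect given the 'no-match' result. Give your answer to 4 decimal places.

Write H for 'the sample originates from the suspect'. Prior odds H:¬H = 0.011/0.989 = 0.011122. For the 'no-match' outcome, the likelihood ratio is 0.136/0.963 = 0.14123.
Posterior odds = 0.011122 × 0.14123 = 0.0015708, so P(H|E) = 0.0015708/(1+0.0015708) = 0.0016.

P(H | E) ≈ 0.0016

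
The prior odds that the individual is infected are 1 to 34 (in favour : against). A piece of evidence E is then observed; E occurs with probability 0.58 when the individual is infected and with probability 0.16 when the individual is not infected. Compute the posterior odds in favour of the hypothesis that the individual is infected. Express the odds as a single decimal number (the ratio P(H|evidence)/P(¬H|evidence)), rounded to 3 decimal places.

Prior odds = 1/34 = 0.029412. In log-odds, ln(0.029412) = -3.5264.
Add log likelihood ratio: ln(3.6250) = 1.2879.
Posterior log-odds = -2.2385, so posterior odds = exp(-2.2385) = 0.10662.

Posterior odds ≈ 0.107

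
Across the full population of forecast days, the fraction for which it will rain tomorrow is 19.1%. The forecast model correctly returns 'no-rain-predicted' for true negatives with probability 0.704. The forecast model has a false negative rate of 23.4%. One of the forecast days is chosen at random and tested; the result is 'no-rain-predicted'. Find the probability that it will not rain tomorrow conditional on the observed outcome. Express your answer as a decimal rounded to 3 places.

P(¬H | E) ≈ 0.927

Let H be the event that it will rain tomorrow. P(H) = 0.191, so P(¬H) = 0.809. With E the 'no-rain-predicted' result, P(E|H) = 0.234 and P(E|¬H) = 0.704.
P(E) = 0.234·0.191 + 0.704·0.809 = 0.044694 + 0.56954 = 0.61423.
By Bayes' theorem, P(H|E) = 0.044694 / 0.61423 = 0.073. Hence P(¬H|E) = 1 − 0.073 = 0.927.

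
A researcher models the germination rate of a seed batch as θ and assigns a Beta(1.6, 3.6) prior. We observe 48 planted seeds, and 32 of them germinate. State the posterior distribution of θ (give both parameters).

Observing 32 successes and 16 failures updates Beta(1.6, 3.6) by adding the success and failure counts to the two shape parameters: α = 1.6+32 = 33.6, β = 3.6+16 = 19.6.

Posterior: Beta(33.6, 19.6)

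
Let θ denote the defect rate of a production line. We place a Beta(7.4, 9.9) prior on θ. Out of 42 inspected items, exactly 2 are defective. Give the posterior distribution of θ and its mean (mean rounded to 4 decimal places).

The binomial likelihood is conjugate to the Beta prior: with 2 successes and 40 failures, the posterior is Beta(7.4+2, 9.9+40) = Beta(9.4, 49.9).
Posterior mean = α/(α+β) = 9.4/59.3 = 0.1585.

Posterior: Beta(9.4, 49.9); mean ≈ 0.1585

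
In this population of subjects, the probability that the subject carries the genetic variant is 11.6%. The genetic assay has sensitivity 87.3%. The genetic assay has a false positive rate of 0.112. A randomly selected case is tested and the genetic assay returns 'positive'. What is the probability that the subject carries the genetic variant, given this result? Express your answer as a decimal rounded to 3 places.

P(H | E) ≈ 0.506

Let H be the event that the subject carries the genetic variant. P(H) = 0.116, so P(¬H) = 0.884. With E the 'positive' result, P(E|H) = 0.873 and P(E|¬H) = 0.112.
P(E) = 0.873·0.116 + 0.112·0.884 = 0.10127 + 0.099008 = 0.20028.
By Bayes' theorem, P(H|E) = 0.10127 / 0.20028 = 0.506.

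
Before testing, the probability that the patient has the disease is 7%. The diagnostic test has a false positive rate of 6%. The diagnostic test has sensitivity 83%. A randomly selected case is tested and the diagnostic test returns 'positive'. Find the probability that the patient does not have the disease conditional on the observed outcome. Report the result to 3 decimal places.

Let H be the event that the patient has the disease. P(H) = 0.07, so P(¬H) = 0.93. With E the 'positive' result, P(E|H) = 0.83 and P(E|¬H) = 0.06.
P(E) = 0.83·0.07 + 0.06·0.93 = 0.058100 + 0.055800 = 0.11390.
By Bayes' theorem, P(H|E) = 0.058100 / 0.11390 = 0.510. Hence P(¬H|E) = 1 − 0.510 = 0.490.

P(¬H | E) ≈ 0.490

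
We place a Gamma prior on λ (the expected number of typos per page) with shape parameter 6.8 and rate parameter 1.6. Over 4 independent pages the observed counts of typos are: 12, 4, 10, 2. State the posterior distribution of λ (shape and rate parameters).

Posterior: Gamma(shape=34.8, rate=5.6)

The Poisson likelihood adds the total count to the shape and the number of exposure periods to the rate. Here ∑xᵢ = 28 and n = 4, so shape 6.8→34.8 and rate 1.6→5.6.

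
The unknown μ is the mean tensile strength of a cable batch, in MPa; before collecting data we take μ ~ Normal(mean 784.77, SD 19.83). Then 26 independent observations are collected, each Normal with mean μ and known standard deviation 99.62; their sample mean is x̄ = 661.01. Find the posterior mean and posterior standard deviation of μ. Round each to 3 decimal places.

With known σ, the Normal prior is conjugate. Weight on the data is w = (n/σ²)/(n/σ² + 1/τ₀²) = 0.00261987/(0.00261987+0.00254305) = 0.50744.
Posterior mean = w·x̄ + (1−w)·μ₀ = 0.50744·661.01 + 0.49256·784.77 = 721.969. Posterior variance = 1/(0.00261987+0.00254305) = 193.689, so SD = 13.917.

Posterior mean ≈ 721.969; posterior SD ≈ 13.917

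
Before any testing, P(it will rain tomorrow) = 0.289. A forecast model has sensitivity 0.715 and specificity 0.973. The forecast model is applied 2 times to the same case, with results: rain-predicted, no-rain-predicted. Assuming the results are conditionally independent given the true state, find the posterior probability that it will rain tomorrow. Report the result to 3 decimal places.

Posterior P(H) ≈ 0.759

With H the event that it will rain tomorrow, the joint likelihood of the observed sequence is P(data|H) = 0.715·0.285 = 0.20377 and P(data|¬H) = 0.027·0.973 = 0.026271.
Bayes: P(H|data) = 0.289·0.20377 / (0.289·0.20377 + 0.711·0.026271) = 0.058891/0.077570 = 0.7592.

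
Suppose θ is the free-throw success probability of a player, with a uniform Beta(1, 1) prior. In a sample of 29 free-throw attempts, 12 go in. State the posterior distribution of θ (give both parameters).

The binomial likelihood is conjugate to the Beta prior: with 12 successes and 17 failures, the posterior is Beta(1+12, 1+17) = Beta(13, 18).

Posterior: Beta(13, 18)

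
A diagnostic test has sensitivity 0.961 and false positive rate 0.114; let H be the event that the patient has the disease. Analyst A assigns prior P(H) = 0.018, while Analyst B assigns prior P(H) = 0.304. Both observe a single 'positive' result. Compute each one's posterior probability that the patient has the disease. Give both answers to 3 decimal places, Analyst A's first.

P('+'|H) = 0.961, P('+'|¬H) = 0.114.
Analyst A: numerator 0.961·0.018 = 0.017298; evidence = 0.017298+0.114·0.982 = 0.12925; posterior = 0.134.
Analyst B: numerator 0.961·0.304 = 0.29214; evidence = 0.29214+0.114·0.696 = 0.37149; posterior = 0.786.

Analyst A: 0.134; Analyst B: 0.786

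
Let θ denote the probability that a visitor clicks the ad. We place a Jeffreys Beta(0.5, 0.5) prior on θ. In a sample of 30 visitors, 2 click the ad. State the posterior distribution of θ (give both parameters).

Observing 2 successes and 28 failures updates Beta(0.5, 0.5) by adding the success and failure counts to the two shape parameters: α = 0.5+2 = 2.5, β = 0.5+28 = 28.5.

Posterior: Beta(2.5, 28.5)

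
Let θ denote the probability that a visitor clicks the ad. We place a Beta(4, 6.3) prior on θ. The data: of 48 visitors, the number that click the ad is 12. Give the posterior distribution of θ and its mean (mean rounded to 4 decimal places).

Observing 12 successes and 36 failures updates Beta(4, 6.3) by adding the success and failure counts to the two shape parameters: α = 4+12 = 16, β = 6.3+36 = 42.3.
E[θ | data] = 16/(16+42.3) = 0.2744.

Posterior: Beta(16, 42.3); mean ≈ 0.2744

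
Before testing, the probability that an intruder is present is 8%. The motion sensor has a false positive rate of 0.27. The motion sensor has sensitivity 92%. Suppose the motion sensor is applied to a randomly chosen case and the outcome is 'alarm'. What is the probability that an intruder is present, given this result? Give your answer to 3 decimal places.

Let H be the event that an intruder is present. P(H) = 0.08, so P(¬H) = 0.92. With E the 'alarm' result, P(E|H) = 0.92 and P(E|¬H) = 0.27.
P(E) = 0.92·0.08 + 0.27·0.92 = 0.073600 + 0.24840 = 0.32200.
By Bayes' theorem, P(H|E) = 0.073600 / 0.32200 = 0.229.

P(H | E) ≈ 0.229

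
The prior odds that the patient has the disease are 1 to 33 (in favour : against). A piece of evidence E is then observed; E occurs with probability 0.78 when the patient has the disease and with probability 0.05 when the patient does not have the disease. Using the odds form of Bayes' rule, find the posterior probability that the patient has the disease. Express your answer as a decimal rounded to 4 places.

Prior odds = 1/33 = 0.030303.
Likelihood ratio for E = 0.78/0.05 = 15.600.
Posterior odds = prior odds × LR = 0.47273.
Posterior probability = odds/(1+odds) = 0.47273/1.4727 = 0.3210.

Posterior probability ≈ 0.3210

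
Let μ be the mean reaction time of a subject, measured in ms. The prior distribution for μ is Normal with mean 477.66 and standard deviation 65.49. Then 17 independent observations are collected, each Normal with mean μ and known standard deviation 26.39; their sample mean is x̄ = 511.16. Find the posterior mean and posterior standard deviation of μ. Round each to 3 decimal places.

Posterior mean ≈ 510.843; posterior SD ≈ 6.370

With known σ, the Normal prior is conjugate. Weight on the data is w = (n/σ²)/(n/σ² + 1/τ₀²) = 0.0244101/(0.0244101+0.00023316) = 0.99054.
Posterior mean = w·x̄ + (1−w)·μ₀ = 0.99054·511.16 + 0.0094613·477.66 = 510.843. Posterior variance = 1/(0.0244101+0.00023316) = 40.5790, so SD = 6.370.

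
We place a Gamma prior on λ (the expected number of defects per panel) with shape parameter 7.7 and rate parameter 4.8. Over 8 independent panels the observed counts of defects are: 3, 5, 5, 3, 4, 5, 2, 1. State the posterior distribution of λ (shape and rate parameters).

Posterior: Gamma(shape=35.7, rate=12.8)

The Poisson likelihood adds the total count to the shape and the number of exposure periods to the rate. Here ∑xᵢ = 28 and n = 8, so shape 7.7→35.7 and rate 4.8→12.8.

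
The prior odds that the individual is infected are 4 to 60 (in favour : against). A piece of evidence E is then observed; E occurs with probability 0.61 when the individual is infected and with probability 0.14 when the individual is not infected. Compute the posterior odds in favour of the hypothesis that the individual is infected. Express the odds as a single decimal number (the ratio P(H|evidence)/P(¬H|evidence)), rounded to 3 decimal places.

Prior odds = 4/60 = 0.066667.
Likelihood ratio for E = 0.61/0.14 = 4.3571.
Posterior odds = prior odds × LR = 0.29048.

Posterior odds ≈ 0.290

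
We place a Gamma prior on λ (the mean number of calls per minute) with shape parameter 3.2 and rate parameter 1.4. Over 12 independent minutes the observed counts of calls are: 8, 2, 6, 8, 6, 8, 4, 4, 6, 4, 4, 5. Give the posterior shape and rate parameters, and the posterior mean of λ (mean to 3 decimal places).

Total count ∑xᵢ = 65 over n = 12 minutes.
Gamma is conjugate to the Poisson likelihood: posterior is Gamma(shape = 3.2+65 = 68.2, rate = 1.4+12 = 13.4).
E[λ | data] = 68.2/13.4 = 5.090.

Posterior: Gamma(shape=68.2, rate=13.4); mean ≈ 5.090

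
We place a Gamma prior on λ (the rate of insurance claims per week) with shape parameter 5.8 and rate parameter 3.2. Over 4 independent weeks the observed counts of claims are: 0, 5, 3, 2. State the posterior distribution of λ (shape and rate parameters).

Posterior: Gamma(shape=15.8, rate=7.2)

The Poisson likelihood adds the total count to the shape and the number of exposure periods to the rate. Here ∑xᵢ = 10 and n = 4, so shape 5.8→15.8 and rate 3.2→7.2.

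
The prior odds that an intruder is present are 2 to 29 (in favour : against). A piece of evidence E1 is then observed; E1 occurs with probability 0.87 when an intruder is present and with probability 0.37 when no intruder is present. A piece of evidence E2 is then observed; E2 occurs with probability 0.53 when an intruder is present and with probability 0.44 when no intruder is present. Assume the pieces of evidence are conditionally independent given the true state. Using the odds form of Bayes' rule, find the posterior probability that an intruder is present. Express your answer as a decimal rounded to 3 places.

Prior odds = 2/29 = 0.068966. In log-odds, ln(0.068966) = -2.6741.
Add log likelihood ratios: ln(2.3514) + ln(1.2045) = 1.0411.
Posterior log-odds = -1.6331, so posterior odds = exp(-1.6331) = 0.19533. Converting, P(H|E) = 0.19533/1.1953 = 0.163.

Posterior probability ≈ 0.163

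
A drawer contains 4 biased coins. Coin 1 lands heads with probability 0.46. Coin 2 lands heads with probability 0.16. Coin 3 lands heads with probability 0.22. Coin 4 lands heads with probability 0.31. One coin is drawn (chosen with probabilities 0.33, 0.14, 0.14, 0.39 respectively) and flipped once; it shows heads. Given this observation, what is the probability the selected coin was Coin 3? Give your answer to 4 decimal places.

Tabulate prior·likelihood by source: [1] prior 0.33, lik 0.46, product 0.1518; [2] prior 0.14, lik 0.16, product 0.02240; [3] prior 0.14, lik 0.22, product 0.03080; [4] prior 0.39, lik 0.31, product 0.1209.
Normalizing constant = 0.32590; the posterior for Coin 3 is its product over the sum, 0.03080/0.32590 = 0.0945.

Posterior probability ≈ 0.0945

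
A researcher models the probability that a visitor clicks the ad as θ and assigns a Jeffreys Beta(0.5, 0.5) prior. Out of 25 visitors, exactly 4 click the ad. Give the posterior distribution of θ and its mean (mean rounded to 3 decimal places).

Posterior: Beta(4.5, 21.5); mean ≈ 0.173

Observing 4 successes and 21 failures updates Beta(0.5, 0.5) by adding the success and failure counts to the two shape parameters: α = 0.5+4 = 4.5, β = 0.5+21 = 21.5.
Posterior mean = α/(α+β) = 4.5/26 = 0.173.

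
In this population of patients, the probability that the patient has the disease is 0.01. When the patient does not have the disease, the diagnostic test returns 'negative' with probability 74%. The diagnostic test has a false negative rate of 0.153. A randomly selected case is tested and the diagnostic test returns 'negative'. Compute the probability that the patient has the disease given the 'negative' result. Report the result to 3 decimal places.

Write H for 'the patient has the disease'. Prior odds H:¬H = 0.01/0.99 = 0.010101. For the 'negative' outcome, the likelihood ratio is 0.153/0.74 = 0.20676.
Posterior odds = 0.010101 × 0.20676 = 0.0020885, so P(H|E) = 0.0020885/(1+0.0020885) = 0.002.

P(H | E) ≈ 0.002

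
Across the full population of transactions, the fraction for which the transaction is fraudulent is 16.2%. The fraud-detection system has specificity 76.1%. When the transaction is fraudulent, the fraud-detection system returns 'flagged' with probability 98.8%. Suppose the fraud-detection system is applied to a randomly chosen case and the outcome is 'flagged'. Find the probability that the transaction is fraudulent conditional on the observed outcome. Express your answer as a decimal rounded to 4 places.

P(H | E) ≈ 0.4442

Write H for 'the transaction is fraudulent'. Prior odds H:¬H = 0.162/0.838 = 0.19332. For the 'flagged' outcome, the likelihood ratio is 0.988/0.239 = 4.1339.
Posterior odds = 0.19332 × 4.1339 = 0.79915, so P(H|E) = 0.79915/(1+0.79915) = 0.4442.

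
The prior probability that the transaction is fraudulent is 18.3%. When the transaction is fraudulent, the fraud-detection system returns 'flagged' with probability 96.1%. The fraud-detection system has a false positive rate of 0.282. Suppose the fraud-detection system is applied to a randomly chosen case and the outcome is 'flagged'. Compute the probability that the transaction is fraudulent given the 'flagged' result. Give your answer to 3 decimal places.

Write H for 'the transaction is fraudulent'. Prior odds H:¬H = 0.183/0.817 = 0.22399. For the 'flagged' outcome, the likelihood ratio is 0.961/0.282 = 3.4078.
Posterior odds = 0.22399 × 3.4078 = 0.76331, so P(H|E) = 0.76331/(1+0.76331) = 0.433.

P(H | E) ≈ 0.433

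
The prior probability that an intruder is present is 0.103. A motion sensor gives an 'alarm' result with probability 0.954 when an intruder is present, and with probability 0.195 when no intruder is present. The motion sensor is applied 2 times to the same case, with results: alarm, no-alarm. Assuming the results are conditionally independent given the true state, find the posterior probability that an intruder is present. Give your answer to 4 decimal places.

With H the event that an intruder is present, the joint likelihood of the observed sequence is P(data|H) = 0.954·0.046 = 0.043884 and P(data|¬H) = 0.195·0.805 = 0.15698.
Bayes: P(H|data) = 0.103·0.043884 / (0.103·0.043884 + 0.897·0.15698) = 0.0045201/0.14533 = 0.0311.

Posterior P(H) ≈ 0.0311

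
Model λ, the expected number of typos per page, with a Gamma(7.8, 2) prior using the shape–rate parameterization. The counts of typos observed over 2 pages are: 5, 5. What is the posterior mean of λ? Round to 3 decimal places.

The Poisson likelihood adds the total count to the shape and the number of exposure periods to the rate. Here ∑xᵢ = 10 and n = 2, so shape 7.8→17.8 and rate 2→4.
Posterior mean = shape/rate = 17.8/4 = 4.450.

Posterior mean ≈ 4.450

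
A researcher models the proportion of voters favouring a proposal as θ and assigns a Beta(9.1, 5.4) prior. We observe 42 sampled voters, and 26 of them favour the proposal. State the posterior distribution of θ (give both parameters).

Posterior: Beta(35.1, 21.4)

Observing 26 successes and 16 failures updates Beta(9.1, 5.4) by adding the success and failure counts to the two shape parameters: α = 9.1+26 = 35.1, β = 5.4+16 = 21.4.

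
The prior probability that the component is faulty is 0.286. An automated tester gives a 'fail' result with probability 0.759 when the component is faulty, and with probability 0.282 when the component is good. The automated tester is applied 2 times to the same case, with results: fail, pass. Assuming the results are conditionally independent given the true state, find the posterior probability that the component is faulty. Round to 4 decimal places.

Posterior P(H) ≈ 0.2657

Let H be the event that the component is faulty; start with P(H) = 0.286. P('fail'|H) = 0.759, P('fail'|¬H) = 0.282.
Update on result 1 ('fail'): P(H) ← 0.759·0.2860 / (0.759·0.2860 + 0.282·0.7140) = 0.21707/0.41842 = 0.5188.
Update on result 2 ('pass'): P(H) ← 0.241·0.5188 / (0.241·0.5188 + 0.718·0.4812) = 0.12503/0.47054 = 0.2657.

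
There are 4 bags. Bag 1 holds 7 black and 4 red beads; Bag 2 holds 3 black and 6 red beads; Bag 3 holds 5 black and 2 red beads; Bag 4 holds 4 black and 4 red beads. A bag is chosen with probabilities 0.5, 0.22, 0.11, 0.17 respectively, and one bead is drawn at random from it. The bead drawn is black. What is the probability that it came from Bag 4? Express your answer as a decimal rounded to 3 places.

P(black|Bag 1) = 0.6364; P(black|Bag 2) = 0.3333; P(black|Bag 3) = 0.7143; P(black|Bag 4) = 0.5.
Prior × likelihood for each source: 0.5·0.6364=0.3182, 0.22·0.3333=0.07333, 0.11·0.7143=0.07857, 0.17·0.5=0.08500. Summing gives P(black) = 0.55509.
P(Bag 4 | black) = 0.08500 / 0.55509 = 0.153.

Posterior probability ≈ 0.153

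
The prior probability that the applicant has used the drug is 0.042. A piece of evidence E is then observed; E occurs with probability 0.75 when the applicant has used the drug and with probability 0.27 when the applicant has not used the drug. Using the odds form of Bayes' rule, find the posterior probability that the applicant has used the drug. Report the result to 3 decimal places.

Prior odds = 0.042/(1−0.042) = 0.043841.
Likelihood ratio for E = 0.75/0.27 = 2.7778.
Posterior odds = prior odds × LR = 0.12178.
Posterior probability = odds/(1+odds) = 0.12178/1.1218 = 0.109.

Posterior probability ≈ 0.109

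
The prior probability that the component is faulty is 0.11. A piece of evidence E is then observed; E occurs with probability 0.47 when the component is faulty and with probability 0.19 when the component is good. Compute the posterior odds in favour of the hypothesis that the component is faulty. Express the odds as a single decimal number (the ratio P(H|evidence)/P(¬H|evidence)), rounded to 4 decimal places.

Posterior odds ≈ 0.3057

Prior odds = 0.11/(1−0.11) = 0.12360.
Likelihood ratio for E = 0.47/0.19 = 2.4737.
Posterior odds = prior odds × LR = 0.30574.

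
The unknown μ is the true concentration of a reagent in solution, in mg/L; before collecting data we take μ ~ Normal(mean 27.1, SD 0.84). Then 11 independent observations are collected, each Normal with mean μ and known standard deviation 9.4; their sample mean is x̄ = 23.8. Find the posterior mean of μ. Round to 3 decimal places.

With known σ, the Normal prior is conjugate. Weight on the data is w = (n/σ²)/(n/σ² + 1/τ₀²) = 0.124491/(0.124491+1.41723) = 0.080748.
Posterior mean = w·x̄ + (1−w)·μ₀ = 0.080748·23.8 + 0.91925·27.1 = 26.834.

Posterior mean ≈ 26.834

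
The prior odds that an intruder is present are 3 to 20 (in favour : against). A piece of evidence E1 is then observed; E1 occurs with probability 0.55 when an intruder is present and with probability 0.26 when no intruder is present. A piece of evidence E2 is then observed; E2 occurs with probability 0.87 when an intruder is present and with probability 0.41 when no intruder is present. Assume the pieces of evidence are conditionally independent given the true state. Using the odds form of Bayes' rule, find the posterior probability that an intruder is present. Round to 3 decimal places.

Prior odds = 3/20 = 0.15000.
Likelihood ratio for E1 = 0.55/0.26 = 2.1154.
Likelihood ratio for E2 = 0.87/0.41 = 2.1220.
Posterior odds = prior odds × LR₁ × LR₂ = 0.67331.
Posterior probability = odds/(1+odds) = 0.67331/1.6733 = 0.402.

Posterior probability ≈ 0.402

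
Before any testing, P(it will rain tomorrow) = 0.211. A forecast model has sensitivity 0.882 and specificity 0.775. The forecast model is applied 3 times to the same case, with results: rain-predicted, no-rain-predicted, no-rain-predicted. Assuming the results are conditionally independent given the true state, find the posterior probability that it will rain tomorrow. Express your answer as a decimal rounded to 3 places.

Let H be the event that it will rain tomorrow; start with P(H) = 0.211. P('rain-predicted'|H) = 0.882, P('rain-predicted'|¬H) = 0.225.
Update on result 1 ('rain-predicted'): P(H) ← 0.882·0.2110 / (0.882·0.2110 + 0.225·0.7890) = 0.18610/0.36363 = 0.5118.
Update on result 2 ('no-rain-predicted'): P(H) ← 0.118·0.5118 / (0.118·0.5118 + 0.775·0.4882) = 0.060392/0.43875 = 0.1376.
Update on result 3 ('no-rain-predicted'): P(H) ← 0.118·0.1376 / (0.118·0.1376 + 0.775·0.8624) = 0.016242/0.68457 = 0.0237.

Posterior P(H) ≈ 0.024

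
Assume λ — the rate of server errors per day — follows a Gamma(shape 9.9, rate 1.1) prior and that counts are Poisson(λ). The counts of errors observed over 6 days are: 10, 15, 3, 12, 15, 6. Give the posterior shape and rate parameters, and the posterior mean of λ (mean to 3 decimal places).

The Poisson likelihood adds the total count to the shape and the number of exposure periods to the rate. Here ∑xᵢ = 61 and n = 6, so shape 9.9→70.9 and rate 1.1→7.1.
E[λ | data] = 70.9/7.1 = 9.986.

Posterior: Gamma(shape=70.9, rate=7.1); mean ≈ 9.986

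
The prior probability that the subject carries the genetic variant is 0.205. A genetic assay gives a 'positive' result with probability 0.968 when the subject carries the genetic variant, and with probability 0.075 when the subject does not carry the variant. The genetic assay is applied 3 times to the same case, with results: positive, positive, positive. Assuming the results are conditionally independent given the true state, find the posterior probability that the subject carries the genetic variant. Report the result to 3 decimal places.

Posterior P(H) ≈ 0.998

Let H be the event that the subject carries the genetic variant; start with P(H) = 0.205. P('positive'|H) = 0.968, P('positive'|¬H) = 0.075.
Update on result 1 ('positive'): P(H) ← 0.968·0.2050 / (0.968·0.2050 + 0.075·0.7950) = 0.19844/0.25806 = 0.7690.
Update on result 2 ('positive'): P(H) ← 0.968·0.7690 / (0.968·0.7690 + 0.075·0.2310) = 0.74435/0.76168 = 0.9772.
Update on result 3 ('positive'): P(H) ← 0.968·0.9772 / (0.968·0.9772 + 0.075·0.0228) = 0.94598/0.94768 = 0.9982.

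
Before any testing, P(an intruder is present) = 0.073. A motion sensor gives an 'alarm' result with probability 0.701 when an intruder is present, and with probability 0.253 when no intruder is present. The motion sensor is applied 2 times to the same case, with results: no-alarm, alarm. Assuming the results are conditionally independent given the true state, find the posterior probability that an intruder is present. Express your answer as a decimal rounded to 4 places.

Posterior P(H) ≈ 0.0803

With H the event that an intruder is present, the joint likelihood of the observed sequence is P(data|H) = 0.299·0.701 = 0.20960 and P(data|¬H) = 0.747·0.253 = 0.18899.
Bayes: P(H|data) = 0.073·0.20960 / (0.073·0.20960 + 0.927·0.18899) = 0.015301/0.19050 = 0.0803.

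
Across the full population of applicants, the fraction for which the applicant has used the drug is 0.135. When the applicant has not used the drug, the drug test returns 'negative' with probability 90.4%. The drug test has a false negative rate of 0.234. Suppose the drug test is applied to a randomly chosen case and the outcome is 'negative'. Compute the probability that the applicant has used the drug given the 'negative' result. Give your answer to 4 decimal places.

P(H | E) ≈ 0.0388

Let H be the event that the applicant has used the drug. P(H) = 0.135, so P(¬H) = 0.865. With E the 'negative' result, P(E|H) = 0.234 and P(E|¬H) = 0.904.
P(E) = 0.234·0.135 + 0.904·0.865 = 0.031590 + 0.78196 = 0.81355.
By Bayes' theorem, P(H|E) = 0.031590 / 0.81355 = 0.0388.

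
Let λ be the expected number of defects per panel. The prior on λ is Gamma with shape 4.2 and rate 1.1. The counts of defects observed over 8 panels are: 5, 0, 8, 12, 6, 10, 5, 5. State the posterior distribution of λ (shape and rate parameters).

Posterior: Gamma(shape=55.2, rate=9.1)

Total count ∑xᵢ = 51 over n = 8 panels.
Gamma is conjugate to the Poisson likelihood: posterior is Gamma(shape = 4.2+51 = 55.2, rate = 1.1+8 = 9.1).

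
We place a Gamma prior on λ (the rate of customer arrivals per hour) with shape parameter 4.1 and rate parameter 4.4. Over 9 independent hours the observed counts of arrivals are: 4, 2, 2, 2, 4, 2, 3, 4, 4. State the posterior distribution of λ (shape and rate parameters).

The Poisson likelihood adds the total count to the shape and the number of exposure periods to the rate. Here ∑xᵢ = 27 and n = 9, so shape 4.1→31.1 and rate 4.4→13.4.

Posterior: Gamma(shape=31.1, rate=13.4)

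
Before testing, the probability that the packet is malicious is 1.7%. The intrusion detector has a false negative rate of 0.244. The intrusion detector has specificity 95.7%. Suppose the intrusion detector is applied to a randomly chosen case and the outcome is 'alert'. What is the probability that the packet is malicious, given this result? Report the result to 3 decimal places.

P(H | E) ≈ 0.233

Let H be the event that the packet is malicious. P(H) = 0.017, so P(¬H) = 0.983. With E the 'alert' result, P(E|H) = 0.756 and P(E|¬H) = 0.043.
P(E) = 0.756·0.017 + 0.043·0.983 = 0.012852 + 0.042269 = 0.055121.
By Bayes' theorem, P(H|E) = 0.012852 / 0.055121 = 0.233.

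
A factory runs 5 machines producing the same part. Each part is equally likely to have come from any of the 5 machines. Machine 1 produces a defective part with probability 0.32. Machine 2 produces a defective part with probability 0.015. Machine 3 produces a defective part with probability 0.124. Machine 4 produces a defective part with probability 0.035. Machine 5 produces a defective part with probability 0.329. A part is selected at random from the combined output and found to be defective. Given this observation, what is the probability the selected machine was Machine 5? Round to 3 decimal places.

Posterior probability ≈ 0.400

Tabulate prior·likelihood by source: [1] prior 0.2, lik 0.32, product 0.06400; [2] prior 0.2, lik 0.015, product 0.003000; [3] prior 0.2, lik 0.124, product 0.02480; [4] prior 0.2, lik 0.035, product 0.007000; [5] prior 0.2, lik 0.329, product 0.06580.
Normalizing constant = 0.16460; the posterior for Machine 5 is its product over the sum, 0.06580/0.16460 = 0.400.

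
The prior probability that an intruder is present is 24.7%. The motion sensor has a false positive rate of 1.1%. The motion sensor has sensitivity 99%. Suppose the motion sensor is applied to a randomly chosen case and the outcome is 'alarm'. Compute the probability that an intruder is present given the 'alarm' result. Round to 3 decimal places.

Write H for 'an intruder is present'. Prior odds H:¬H = 0.247/0.753 = 0.32802. For the 'alarm' outcome, the likelihood ratio is 0.99/0.011 = 90.000.
Posterior odds = 0.32802 × 90.000 = 29.522, so P(H|E) = 29.522/(1+29.522) = 0.967.

P(H | E) ≈ 0.967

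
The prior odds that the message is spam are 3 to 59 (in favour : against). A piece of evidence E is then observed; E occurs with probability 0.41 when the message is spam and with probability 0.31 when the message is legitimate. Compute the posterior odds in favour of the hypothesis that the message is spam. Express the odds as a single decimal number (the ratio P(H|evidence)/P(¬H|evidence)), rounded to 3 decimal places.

Posterior odds ≈ 0.067

Prior odds = 3/59 = 0.050847.
Likelihood ratio for E = 0.41/0.31 = 1.3226.
Posterior odds = prior odds × LR = 0.067250.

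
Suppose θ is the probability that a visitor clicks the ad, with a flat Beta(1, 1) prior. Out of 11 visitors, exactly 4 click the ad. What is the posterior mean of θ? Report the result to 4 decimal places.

Posterior mean ≈ 0.3846

Observing 4 successes and 7 failures updates Beta(1, 1) by adding the success and failure counts to the two shape parameters: α = 1+4 = 5, β = 1+7 = 8.
Posterior mean = α/(α+β) = 5/13 = 0.3846.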